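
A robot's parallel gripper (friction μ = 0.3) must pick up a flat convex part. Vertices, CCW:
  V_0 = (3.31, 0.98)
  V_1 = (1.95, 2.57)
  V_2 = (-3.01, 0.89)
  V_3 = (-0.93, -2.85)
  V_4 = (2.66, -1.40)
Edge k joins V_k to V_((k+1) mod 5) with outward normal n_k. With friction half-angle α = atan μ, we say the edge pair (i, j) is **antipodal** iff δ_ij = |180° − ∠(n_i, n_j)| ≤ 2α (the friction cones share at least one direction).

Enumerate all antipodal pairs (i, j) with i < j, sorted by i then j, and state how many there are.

count = 2; pairs: (0,2), (1,3)

α = atan 0.3 = 16.70°;  2α = 33.40°
n_0 = (+0.7599, +0.6500)
n_1 = (-0.3208, +0.9471)
n_2 = (-0.8739, -0.4860)
n_3 = (+0.3745, -0.9272)
n_4 = (+0.9647, -0.2635)
  (0,1): δ = 111.83°  ·
  (0,2): δ = 11.46°  ✓
  (0,3): δ = 71.45°  ·
  (0,4): δ = 124.18°  ·
  (1,2): δ = 79.63°  ·
  (1,3): δ = 3.28°  ✓
  (1,4): δ = 56.01°  ·
  (2,3): δ = 97.09°  ·
  (2,4): δ = 44.36°  ·
  (3,4): δ = 127.27°  ·
antipodal pairs: 2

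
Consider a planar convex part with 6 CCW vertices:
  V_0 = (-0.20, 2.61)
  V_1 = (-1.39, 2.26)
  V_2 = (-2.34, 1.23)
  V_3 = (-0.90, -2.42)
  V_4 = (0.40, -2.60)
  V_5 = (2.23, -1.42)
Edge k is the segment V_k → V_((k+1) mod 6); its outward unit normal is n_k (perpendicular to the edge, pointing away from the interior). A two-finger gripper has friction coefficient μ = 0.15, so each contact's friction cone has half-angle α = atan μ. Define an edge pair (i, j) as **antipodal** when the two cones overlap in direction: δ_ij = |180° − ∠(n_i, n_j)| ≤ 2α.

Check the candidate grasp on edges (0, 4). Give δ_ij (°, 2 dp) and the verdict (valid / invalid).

δ = 16.42°, valid

α = atan 0.15 = 8.53°;  2α = 17.06°
edge 0: e_0 = (-1.19, -0.35);  n_0 = (-0.2822, +0.9594)
edge 4: e_4 = (+1.83, +1.18);  n_4 = (+0.5419, -0.8404)
∠(n_0, n_4) = 163.58°
δ = |180° − 163.58°| = 16.42°
16.42° ≤ 2α = 17.06°  →  valid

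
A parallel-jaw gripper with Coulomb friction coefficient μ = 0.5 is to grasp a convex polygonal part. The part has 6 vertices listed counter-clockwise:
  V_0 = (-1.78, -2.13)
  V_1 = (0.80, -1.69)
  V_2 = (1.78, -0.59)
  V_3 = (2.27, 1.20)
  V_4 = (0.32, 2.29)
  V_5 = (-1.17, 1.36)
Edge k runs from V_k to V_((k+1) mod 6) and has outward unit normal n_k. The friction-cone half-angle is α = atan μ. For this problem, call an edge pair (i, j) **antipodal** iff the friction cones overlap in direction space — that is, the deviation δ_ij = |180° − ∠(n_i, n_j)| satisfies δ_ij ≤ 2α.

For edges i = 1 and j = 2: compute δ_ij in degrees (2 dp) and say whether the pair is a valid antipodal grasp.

δ = 153.61°, invalid

α = atan 0.5 = 26.57°;  2α = 53.13°
edge 1: e_1 = (+0.98, +1.10);  n_1 = (+0.7467, -0.6652)
edge 2: e_2 = (+0.49, +1.79);  n_2 = (+0.9645, -0.2640)
∠(n_1, n_2) = 26.39°
δ = |180° − 26.39°| = 153.61°
153.61° > 2α = 53.13°  →  invalid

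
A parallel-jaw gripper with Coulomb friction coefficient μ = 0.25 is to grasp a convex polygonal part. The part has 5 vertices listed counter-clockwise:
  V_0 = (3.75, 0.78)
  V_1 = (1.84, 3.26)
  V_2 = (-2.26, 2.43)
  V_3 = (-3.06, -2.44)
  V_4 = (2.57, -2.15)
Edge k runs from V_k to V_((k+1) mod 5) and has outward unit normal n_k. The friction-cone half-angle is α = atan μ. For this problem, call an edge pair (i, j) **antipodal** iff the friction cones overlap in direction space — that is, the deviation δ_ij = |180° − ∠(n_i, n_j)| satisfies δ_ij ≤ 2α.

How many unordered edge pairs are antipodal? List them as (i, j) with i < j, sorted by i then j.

α = atan 0.25 = 14.04°;  2α = 28.07°
n_0 = (+0.7923, +0.6102)
n_1 = (-0.1984, +0.9801)
n_2 = (-0.9868, +0.1621)
n_3 = (+0.0514, -0.9987)
n_4 = (+0.9276, -0.3736)
  (0,1): δ = 116.16°  ·
  (0,2): δ = 46.93°  ·
  (0,3): δ = 55.35°  ·
  (0,4): δ = 120.46°  ·
  (1,2): δ = 110.77°  ·
  (1,3): δ = 8.50°  ✓
  (1,4): δ = 56.62°  ·
  (2,3): δ = 77.72°  ·
  (2,4): δ = 12.61°  ✓
  (3,4): δ = 114.88°  ·
antipodal pairs: 2

count = 2; pairs: (1,3), (2,4)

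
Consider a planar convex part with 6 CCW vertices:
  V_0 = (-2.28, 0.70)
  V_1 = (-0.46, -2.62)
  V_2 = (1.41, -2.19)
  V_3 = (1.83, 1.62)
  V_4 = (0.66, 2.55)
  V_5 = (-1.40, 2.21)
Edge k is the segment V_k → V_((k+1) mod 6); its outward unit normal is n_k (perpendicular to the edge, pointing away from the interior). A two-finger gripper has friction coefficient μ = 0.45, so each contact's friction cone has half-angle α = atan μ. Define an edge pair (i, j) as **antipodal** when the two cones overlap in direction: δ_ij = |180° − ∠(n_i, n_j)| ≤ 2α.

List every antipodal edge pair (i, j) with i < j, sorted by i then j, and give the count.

α = atan 0.45 = 24.23°;  2α = 48.46°
n_0 = (-0.8769, -0.4807)
n_1 = (+0.2241, -0.9746)
n_2 = (+0.9940, -0.1096)
n_3 = (+0.6222, +0.7828)
n_4 = (-0.1628, +0.9867)
n_5 = (-0.8640, +0.5035)
  (0,1): δ = 105.78°  ·
  (0,2): δ = 35.02°  ✓
  (0,3): δ = 22.79°  ✓
  (0,4): δ = 70.64°  ·
  (0,5): δ = 121.04°  ·
  (1,2): δ = 109.24°  ·
  (1,3): δ = 51.43°  ·
  (1,4): δ = 3.58°  ✓
  (1,5): δ = 46.82°  ✓
  (2,3): δ = 122.19°  ·
  (2,4): δ = 74.34°  ·
  (2,5): δ = 23.94°  ✓
  (3,4): δ = 132.15°  ·
  (3,5): δ = 81.75°  ·
  (4,5): δ = 129.60°  ·
antipodal pairs: 5

count = 5; pairs: (0,2), (0,3), (1,4), (1,5), (2,5)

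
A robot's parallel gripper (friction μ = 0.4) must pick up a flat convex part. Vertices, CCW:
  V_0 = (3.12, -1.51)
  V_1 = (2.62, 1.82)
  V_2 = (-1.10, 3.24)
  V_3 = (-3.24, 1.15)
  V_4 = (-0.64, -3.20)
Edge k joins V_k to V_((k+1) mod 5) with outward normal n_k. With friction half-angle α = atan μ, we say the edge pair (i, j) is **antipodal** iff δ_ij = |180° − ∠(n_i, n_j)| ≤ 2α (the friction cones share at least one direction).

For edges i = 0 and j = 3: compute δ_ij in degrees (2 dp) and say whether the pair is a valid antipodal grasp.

α = atan 0.4 = 21.80°;  2α = 43.60°
edge 0: e_0 = (-0.50, +3.33);  n_0 = (+0.9889, +0.1485)
edge 3: e_3 = (+2.60, -4.35);  n_3 = (-0.8584, -0.5130)
∠(n_0, n_3) = 157.67°
δ = |180° − 157.67°| = 22.33°
22.33° ≤ 2α = 43.60°  →  valid

δ = 22.33°, valid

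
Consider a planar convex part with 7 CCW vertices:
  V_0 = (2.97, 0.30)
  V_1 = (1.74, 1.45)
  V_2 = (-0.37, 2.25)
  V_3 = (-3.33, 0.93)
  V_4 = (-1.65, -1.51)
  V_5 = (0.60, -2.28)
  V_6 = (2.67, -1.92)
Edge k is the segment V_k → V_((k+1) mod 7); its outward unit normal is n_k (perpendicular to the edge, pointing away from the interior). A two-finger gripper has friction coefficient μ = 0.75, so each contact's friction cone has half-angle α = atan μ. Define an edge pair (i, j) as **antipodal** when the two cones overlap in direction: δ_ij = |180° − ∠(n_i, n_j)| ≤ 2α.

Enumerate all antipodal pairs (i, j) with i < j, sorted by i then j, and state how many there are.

α = atan 0.75 = 36.87°;  2α = 73.74°
n_0 = (+0.6830, +0.7305)
n_1 = (+0.3545, +0.9350)
n_2 = (-0.4073, +0.9133)
n_3 = (-0.8236, -0.5671)
n_4 = (-0.3238, -0.9461)
n_5 = (+0.1713, -0.9852)
n_6 = (+0.9910, -0.1339)
  (0,1): δ = 157.69°  ·
  (0,2): δ = 112.89°  ·
  (0,3): δ = 12.38°  ✓
  (0,4): δ = 24.18°  ✓
  (0,5): δ = 52.94°  ✓
  (0,6): δ = 125.38°  ·
  (1,2): δ = 135.20°  ·
  (1,3): δ = 34.69°  ✓
  (1,4): δ = 1.87°  ✓
  (1,5): δ = 30.63°  ✓
  (1,6): δ = 103.07°  ·
  (2,3): δ = 79.49°  ·
  (2,4): δ = 42.93°  ✓
  (2,5): δ = 14.17°  ✓
  (2,6): δ = 58.27°  ✓
  (3,4): δ = 143.44°  ·
  (3,5): δ = 114.68°  ·
  (3,6): δ = 42.24°  ✓
  (4,5): δ = 151.24°  ·
  (4,6): δ = 78.80°  ·
  (5,6): δ = 107.56°  ·
antipodal pairs: 10

count = 10; pairs: (0,3), (0,4), (0,5), (1,3), (1,4), (1,5), (2,4), (2,5), (2,6), (3,6)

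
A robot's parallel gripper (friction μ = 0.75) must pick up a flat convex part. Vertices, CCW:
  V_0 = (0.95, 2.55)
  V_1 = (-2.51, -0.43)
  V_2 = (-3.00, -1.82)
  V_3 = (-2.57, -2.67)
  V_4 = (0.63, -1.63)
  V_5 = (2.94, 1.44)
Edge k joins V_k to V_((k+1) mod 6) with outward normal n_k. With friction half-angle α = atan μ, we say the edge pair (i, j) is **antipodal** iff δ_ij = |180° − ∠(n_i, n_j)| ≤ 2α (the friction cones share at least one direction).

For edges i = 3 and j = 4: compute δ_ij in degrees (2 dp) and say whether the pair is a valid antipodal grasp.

δ = 144.96°, invalid

α = atan 0.75 = 36.87°;  2α = 73.74°
edge 3: e_3 = (+3.20, +1.04);  n_3 = (+0.3091, -0.9510)
edge 4: e_4 = (+2.31, +3.07);  n_4 = (+0.7991, -0.6012)
∠(n_3, n_4) = 35.04°
δ = |180° − 35.04°| = 144.96°
144.96° > 2α = 73.74°  →  invalid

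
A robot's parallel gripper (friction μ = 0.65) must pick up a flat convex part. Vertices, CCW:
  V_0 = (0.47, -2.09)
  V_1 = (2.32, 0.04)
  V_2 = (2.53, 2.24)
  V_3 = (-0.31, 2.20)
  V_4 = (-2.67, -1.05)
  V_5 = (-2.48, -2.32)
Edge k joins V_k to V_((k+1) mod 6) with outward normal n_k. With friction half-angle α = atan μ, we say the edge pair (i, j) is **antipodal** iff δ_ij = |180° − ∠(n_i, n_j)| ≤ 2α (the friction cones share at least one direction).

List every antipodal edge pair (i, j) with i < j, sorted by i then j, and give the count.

α = atan 0.65 = 33.02°;  2α = 66.05°
n_0 = (+0.7550, -0.6557)
n_1 = (+0.9955, -0.0950)
n_2 = (-0.0141, +0.9999)
n_3 = (-0.8092, +0.5876)
n_4 = (-0.9890, -0.1480)
n_5 = (+0.0777, -0.9970)
  (0,1): δ = 144.48°  ·
  (0,2): δ = 48.22°  ✓
  (0,3): δ = 4.99°  ✓
  (0,4): δ = 49.48°  ✓
  (0,5): δ = 135.43°  ·
  (1,2): δ = 83.74°  ·
  (1,3): δ = 30.53°  ✓
  (1,4): δ = 13.96°  ✓
  (1,5): δ = 99.91°  ·
  (2,3): δ = 126.79°  ·
  (2,4): δ = 82.30°  ·
  (2,5): δ = 3.65°  ✓
  (3,4): δ = 135.51°  ·
  (3,5): δ = 49.56°  ✓
  (4,5): δ = 94.05°  ·
antipodal pairs: 7

count = 7; pairs: (0,2), (0,3), (0,4), (1,3), (1,4), (2,5), (3,5)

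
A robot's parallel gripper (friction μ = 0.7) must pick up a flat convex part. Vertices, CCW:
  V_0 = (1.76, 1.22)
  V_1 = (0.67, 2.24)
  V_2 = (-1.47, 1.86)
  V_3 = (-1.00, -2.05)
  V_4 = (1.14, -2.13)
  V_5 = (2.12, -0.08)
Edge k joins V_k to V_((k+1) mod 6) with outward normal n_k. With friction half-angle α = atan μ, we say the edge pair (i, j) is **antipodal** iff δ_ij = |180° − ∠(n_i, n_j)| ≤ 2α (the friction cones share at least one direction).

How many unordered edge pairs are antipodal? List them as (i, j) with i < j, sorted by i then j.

α = atan 0.7 = 34.99°;  2α = 69.98°
n_0 = (+0.6833, +0.7302)
n_1 = (-0.1748, +0.9846)
n_2 = (-0.9929, -0.1193)
n_3 = (-0.0374, -0.9993)
n_4 = (+0.9022, -0.4313)
n_5 = (+0.9637, +0.2669)
  (0,1): δ = 126.83°  ·
  (0,2): δ = 40.05°  ✓
  (0,3): δ = 40.96°  ✓
  (0,4): δ = 107.55°  ·
  (0,5): δ = 148.58°  ·
  (1,2): δ = 93.21°  ·
  (1,3): δ = 12.21°  ✓
  (1,4): δ = 54.38°  ✓
  (1,5): δ = 95.41°  ·
  (2,3): δ = 99.00°  ·
  (2,4): δ = 32.40°  ✓
  (2,5): δ = 8.62°  ✓
  (3,4): δ = 113.41°  ·
  (3,5): δ = 72.38°  ·
  (4,5): δ = 138.97°  ·
antipodal pairs: 6

count = 6; pairs: (0,2), (0,3), (1,3), (1,4), (2,4), (2,5)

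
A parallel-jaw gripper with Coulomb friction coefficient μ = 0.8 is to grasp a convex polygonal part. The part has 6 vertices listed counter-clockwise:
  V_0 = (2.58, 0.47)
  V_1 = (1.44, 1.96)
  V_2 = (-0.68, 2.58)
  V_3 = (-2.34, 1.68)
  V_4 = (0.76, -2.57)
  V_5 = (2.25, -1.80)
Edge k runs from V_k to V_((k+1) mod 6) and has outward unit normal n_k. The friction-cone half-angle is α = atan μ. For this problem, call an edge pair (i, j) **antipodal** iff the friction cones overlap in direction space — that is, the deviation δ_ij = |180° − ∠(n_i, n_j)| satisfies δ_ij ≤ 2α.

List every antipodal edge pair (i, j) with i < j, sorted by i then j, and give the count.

count = 6; pairs: (0,3), (1,3), (1,4), (2,4), (2,5), (3,5)

α = atan 0.8 = 38.66°;  2α = 77.32°
n_0 = (+0.7942, +0.6076)
n_1 = (+0.2807, +0.9598)
n_2 = (-0.4766, +0.8791)
n_3 = (-0.8079, -0.5893)
n_4 = (+0.4591, -0.8884)
n_5 = (+0.9896, -0.1439)
  (0,1): δ = 143.72°  ·
  (0,2): δ = 98.95°  ·
  (0,3): δ = 1.31°  ✓
  (0,4): δ = 79.91°  ·
  (0,5): δ = 134.31°  ·
  (1,2): δ = 135.23°  ·
  (1,3): δ = 37.59°  ✓
  (1,4): δ = 43.63°  ✓
  (1,5): δ = 98.03°  ·
  (2,3): δ = 82.36°  ·
  (2,4): δ = 1.14°  ✓
  (2,5): δ = 53.26°  ✓
  (3,4): δ = 98.78°  ·
  (3,5): δ = 44.38°  ✓
  (4,5): δ = 125.60°  ·
antipodal pairs: 6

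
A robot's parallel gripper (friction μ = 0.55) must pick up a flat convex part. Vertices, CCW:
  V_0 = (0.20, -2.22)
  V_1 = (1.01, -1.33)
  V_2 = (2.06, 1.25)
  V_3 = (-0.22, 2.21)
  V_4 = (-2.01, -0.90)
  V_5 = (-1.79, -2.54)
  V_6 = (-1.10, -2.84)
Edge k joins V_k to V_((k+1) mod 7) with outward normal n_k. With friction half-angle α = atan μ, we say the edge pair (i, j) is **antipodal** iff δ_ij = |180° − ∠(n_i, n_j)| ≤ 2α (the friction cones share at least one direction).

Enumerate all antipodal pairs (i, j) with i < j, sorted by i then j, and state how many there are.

count = 7; pairs: (0,3), (0,4), (1,3), (1,4), (2,5), (2,6), (3,6)

α = atan 0.55 = 28.81°;  2α = 57.62°
n_0 = (+0.7396, -0.6731)
n_1 = (+0.9262, -0.3770)
n_2 = (+0.3881, +0.9216)
n_3 = (-0.8667, +0.4988)
n_4 = (-0.9911, -0.1330)
n_5 = (-0.3987, -0.9171)
n_6 = (+0.4305, -0.9026)
  (0,1): δ = 159.84°  ·
  (0,2): δ = 70.53°  ·
  (0,3): δ = 12.38°  ✓
  (0,4): δ = 49.95°  ✓
  (0,5): δ = 108.81°  ·
  (0,6): δ = 157.80°  ·
  (1,2): δ = 90.69°  ·
  (1,3): δ = 7.78°  ✓
  (1,4): δ = 29.79°  ✓
  (1,5): δ = 88.65°  ·
  (1,6): δ = 137.64°  ·
  (2,3): δ = 97.09°  ·
  (2,4): δ = 59.53°  ·
  (2,5): δ = 0.66°  ✓
  (2,6): δ = 48.33°  ✓
  (3,4): δ = 142.44°  ·
  (3,5): δ = 83.58°  ·
  (3,6): δ = 34.58°  ✓
  (4,5): δ = 121.14°  ·
  (4,6): δ = 72.14°  ·
  (5,6): δ = 131.00°  ·
antipodal pairs: 7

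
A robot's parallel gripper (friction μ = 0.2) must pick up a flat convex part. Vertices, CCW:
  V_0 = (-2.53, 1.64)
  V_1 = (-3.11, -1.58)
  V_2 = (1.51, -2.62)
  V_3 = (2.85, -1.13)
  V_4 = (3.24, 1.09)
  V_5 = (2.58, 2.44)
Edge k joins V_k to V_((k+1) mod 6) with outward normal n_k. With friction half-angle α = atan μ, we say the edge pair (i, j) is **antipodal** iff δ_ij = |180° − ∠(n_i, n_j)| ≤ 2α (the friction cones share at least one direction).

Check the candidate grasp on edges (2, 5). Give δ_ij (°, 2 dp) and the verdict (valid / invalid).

α = atan 0.2 = 11.31°;  2α = 22.62°
edge 2: e_2 = (+1.34, +1.49);  n_2 = (+0.7435, -0.6687)
edge 5: e_5 = (-5.11, -0.80);  n_5 = (-0.1547, +0.9880)
∠(n_2, n_5) = 140.86°
δ = |180° − 140.86°| = 39.14°
39.14° > 2α = 22.62°  →  invalid

δ = 39.14°, invalid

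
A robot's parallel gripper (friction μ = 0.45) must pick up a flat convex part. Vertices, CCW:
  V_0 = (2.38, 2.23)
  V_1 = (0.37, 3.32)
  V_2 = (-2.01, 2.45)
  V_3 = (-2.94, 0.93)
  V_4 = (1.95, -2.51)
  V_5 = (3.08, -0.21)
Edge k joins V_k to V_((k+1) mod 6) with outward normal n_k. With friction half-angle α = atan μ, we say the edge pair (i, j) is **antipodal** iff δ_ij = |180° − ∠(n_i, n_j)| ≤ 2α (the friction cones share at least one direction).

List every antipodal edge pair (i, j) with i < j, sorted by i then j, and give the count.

α = atan 0.45 = 24.23°;  2α = 48.46°
n_0 = (+0.4767, +0.8791)
n_1 = (-0.3433, +0.9392)
n_2 = (-0.8530, +0.5219)
n_3 = (-0.5754, -0.8179)
n_4 = (+0.8975, -0.4410)
n_5 = (+0.9612, +0.2758)
  (0,1): δ = 131.45°  ·
  (0,2): δ = 92.99°  ·
  (0,3): δ = 6.66°  ✓
  (0,4): δ = 92.31°  ·
  (0,5): δ = 134.48°  ·
  (1,2): δ = 141.54°  ·
  (1,3): δ = 55.21°  ·
  (1,4): δ = 43.76°  ✓
  (1,5): δ = 85.93°  ·
  (2,3): δ = 93.67°  ·
  (2,4): δ = 5.29°  ✓
  (2,5): δ = 47.47°  ✓
  (3,4): δ = 81.04°  ·
  (3,5): δ = 38.87°  ✓
  (4,5): δ = 137.83°  ·
antipodal pairs: 5

count = 5; pairs: (0,3), (1,4), (2,4), (2,5), (3,5)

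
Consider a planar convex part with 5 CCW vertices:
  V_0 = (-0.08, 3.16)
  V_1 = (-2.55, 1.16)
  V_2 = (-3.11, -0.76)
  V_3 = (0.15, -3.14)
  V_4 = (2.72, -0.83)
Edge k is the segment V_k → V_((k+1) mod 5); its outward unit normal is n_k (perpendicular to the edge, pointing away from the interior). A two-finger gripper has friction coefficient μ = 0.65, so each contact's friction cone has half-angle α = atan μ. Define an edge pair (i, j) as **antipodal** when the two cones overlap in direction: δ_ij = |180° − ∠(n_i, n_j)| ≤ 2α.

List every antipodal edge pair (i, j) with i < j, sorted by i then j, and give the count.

α = atan 0.65 = 33.02°;  2α = 66.05°
n_0 = (-0.6293, +0.7772)
n_1 = (-0.9600, +0.2800)
n_2 = (-0.5896, -0.8077)
n_3 = (+0.6685, -0.7437)
n_4 = (+0.8186, +0.5744)
  (0,1): δ = 145.26°  ·
  (0,2): δ = 75.13°  ·
  (0,3): δ = 2.95°  ✓
  (0,4): δ = 86.06°  ·
  (1,2): δ = 109.87°  ·
  (1,3): δ = 31.79°  ✓
  (1,4): δ = 51.32°  ✓
  (2,3): δ = 101.92°  ·
  (2,4): δ = 18.81°  ✓
  (3,4): δ = 96.89°  ·
antipodal pairs: 4

count = 4; pairs: (0,3), (1,3), (1,4), (2,4)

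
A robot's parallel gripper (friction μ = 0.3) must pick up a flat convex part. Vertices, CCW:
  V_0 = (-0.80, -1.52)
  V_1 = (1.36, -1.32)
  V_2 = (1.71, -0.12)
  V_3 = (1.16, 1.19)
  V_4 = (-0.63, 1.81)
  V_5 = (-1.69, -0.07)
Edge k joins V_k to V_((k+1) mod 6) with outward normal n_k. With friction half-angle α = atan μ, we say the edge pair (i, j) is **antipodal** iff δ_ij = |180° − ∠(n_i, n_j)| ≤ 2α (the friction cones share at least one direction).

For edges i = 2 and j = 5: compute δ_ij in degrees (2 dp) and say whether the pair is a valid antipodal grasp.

α = atan 0.3 = 16.70°;  2α = 33.40°
edge 2: e_2 = (-0.55, +1.31);  n_2 = (+0.9220, +0.3871)
edge 5: e_5 = (+0.89, -1.45);  n_5 = (-0.8523, -0.5231)
∠(n_2, n_5) = 171.23°
δ = |180° − 171.23°| = 8.77°
8.77° ≤ 2α = 33.40°  →  valid

δ = 8.77°, valid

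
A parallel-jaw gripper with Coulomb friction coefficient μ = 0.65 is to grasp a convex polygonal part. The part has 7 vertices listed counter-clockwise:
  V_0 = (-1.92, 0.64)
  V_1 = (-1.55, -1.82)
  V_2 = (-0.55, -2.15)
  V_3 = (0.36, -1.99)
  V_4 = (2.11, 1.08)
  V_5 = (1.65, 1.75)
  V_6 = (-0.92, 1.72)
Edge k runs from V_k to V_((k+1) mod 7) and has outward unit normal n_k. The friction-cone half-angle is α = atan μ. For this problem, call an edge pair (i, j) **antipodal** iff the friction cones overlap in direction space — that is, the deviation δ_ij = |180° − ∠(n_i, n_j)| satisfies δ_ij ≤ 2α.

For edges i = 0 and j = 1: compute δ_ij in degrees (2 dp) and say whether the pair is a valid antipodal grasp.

α = atan 0.65 = 33.02°;  2α = 66.05°
edge 0: e_0 = (+0.37, -2.46);  n_0 = (-0.9889, -0.1487)
edge 1: e_1 = (+1.00, -0.33);  n_1 = (-0.3134, -0.9496)
∠(n_0, n_1) = 63.18°
δ = |180° − 63.18°| = 116.82°
116.82° > 2α = 66.05°  →  invalid

δ = 116.82°, invalid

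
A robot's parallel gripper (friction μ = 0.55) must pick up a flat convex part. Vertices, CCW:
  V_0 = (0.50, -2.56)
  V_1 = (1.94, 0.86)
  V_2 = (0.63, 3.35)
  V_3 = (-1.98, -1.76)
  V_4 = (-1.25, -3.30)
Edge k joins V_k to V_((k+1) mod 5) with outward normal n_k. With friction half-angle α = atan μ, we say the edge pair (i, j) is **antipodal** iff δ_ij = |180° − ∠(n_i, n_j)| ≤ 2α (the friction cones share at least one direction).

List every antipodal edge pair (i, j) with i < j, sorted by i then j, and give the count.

α = atan 0.55 = 28.81°;  2α = 57.62°
n_0 = (+0.9216, -0.3881)
n_1 = (+0.8850, +0.4656)
n_2 = (-0.8906, +0.4549)
n_3 = (-0.9036, -0.4283)
n_4 = (+0.3895, -0.9210)
  (0,1): δ = 129.42°  ·
  (0,2): δ = 4.22°  ✓
  (0,3): δ = 48.20°  ✓
  (0,4): δ = 135.76°  ·
  (1,2): δ = 54.81°  ✓
  (1,3): δ = 2.39°  ✓
  (1,4): δ = 85.17°  ·
  (2,3): δ = 127.58°  ·
  (2,4): δ = 40.02°  ✓
  (3,4): δ = 92.44°  ·
antipodal pairs: 5

count = 5; pairs: (0,2), (0,3), (1,2), (1,3), (2,4)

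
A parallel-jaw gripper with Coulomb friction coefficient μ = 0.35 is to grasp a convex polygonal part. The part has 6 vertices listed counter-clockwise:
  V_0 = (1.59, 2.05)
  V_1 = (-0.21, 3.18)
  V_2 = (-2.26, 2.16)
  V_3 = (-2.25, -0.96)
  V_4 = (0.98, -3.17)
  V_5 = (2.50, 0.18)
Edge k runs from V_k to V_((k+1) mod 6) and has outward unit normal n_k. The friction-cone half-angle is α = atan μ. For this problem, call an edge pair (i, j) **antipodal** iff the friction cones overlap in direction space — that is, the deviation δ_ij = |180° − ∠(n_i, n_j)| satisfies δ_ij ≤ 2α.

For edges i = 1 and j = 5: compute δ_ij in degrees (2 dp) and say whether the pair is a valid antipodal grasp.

δ = 89.50°, invalid

α = atan 0.35 = 19.29°;  2α = 38.58°
edge 1: e_1 = (-2.05, -1.02);  n_1 = (-0.4455, +0.8953)
edge 5: e_5 = (-0.91, +1.87);  n_5 = (+0.8992, +0.4376)
∠(n_1, n_5) = 90.50°
δ = |180° − 90.50°| = 89.50°
89.50° > 2α = 38.58°  →  invalid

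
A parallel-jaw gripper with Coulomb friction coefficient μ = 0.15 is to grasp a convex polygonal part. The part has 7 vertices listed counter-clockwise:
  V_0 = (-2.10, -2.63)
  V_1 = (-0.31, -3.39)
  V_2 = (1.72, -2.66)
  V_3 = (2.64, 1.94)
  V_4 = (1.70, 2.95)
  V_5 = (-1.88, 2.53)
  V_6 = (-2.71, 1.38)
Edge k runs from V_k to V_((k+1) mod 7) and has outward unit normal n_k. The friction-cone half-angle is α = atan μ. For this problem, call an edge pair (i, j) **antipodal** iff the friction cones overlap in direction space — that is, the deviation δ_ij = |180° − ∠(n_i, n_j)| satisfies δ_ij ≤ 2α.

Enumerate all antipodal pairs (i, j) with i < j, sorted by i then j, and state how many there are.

α = atan 0.15 = 8.53°;  2α = 17.06°
n_0 = (-0.3908, -0.9205)
n_1 = (+0.3384, -0.9410)
n_2 = (+0.9806, -0.1961)
n_3 = (+0.7320, +0.6813)
n_4 = (-0.1165, +0.9932)
n_5 = (-0.8109, +0.5852)
n_6 = (-0.9886, -0.1504)
  (0,1): δ = 137.22°  ·
  (0,2): δ = 78.30°  ·
  (0,3): δ = 24.05°  ·
  (0,4): δ = 29.70°  ·
  (0,5): δ = 77.19°  ·
  (0,6): δ = 121.65°  ·
  (1,2): δ = 121.09°  ·
  (1,3): δ = 66.83°  ·
  (1,4): δ = 13.09°  ✓
  (1,5): δ = 34.40°  ·
  (1,6): δ = 78.87°  ·
  (2,3): δ = 125.75°  ·
  (2,4): δ = 72.00°  ·
  (2,5): δ = 24.51°  ·
  (2,6): δ = 19.96°  ·
  (3,4): δ = 126.25°  ·
  (3,5): δ = 78.76°  ·
  (3,6): δ = 34.29°  ·
  (4,5): δ = 132.51°  ·
  (4,6): δ = 88.04°  ·
  (5,6): δ = 135.53°  ·
antipodal pairs: 1

count = 1; pairs: (1,4)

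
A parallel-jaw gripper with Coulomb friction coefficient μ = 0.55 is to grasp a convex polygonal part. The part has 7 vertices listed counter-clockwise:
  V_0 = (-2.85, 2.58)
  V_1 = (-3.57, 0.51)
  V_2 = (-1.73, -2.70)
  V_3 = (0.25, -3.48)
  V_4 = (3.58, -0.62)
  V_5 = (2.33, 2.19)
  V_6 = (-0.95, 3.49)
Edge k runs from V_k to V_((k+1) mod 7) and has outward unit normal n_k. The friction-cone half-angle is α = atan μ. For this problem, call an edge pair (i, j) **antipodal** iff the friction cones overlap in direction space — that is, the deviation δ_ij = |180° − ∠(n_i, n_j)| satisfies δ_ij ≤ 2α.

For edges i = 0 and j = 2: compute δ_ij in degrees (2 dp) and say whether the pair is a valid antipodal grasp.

α = atan 0.55 = 28.81°;  2α = 57.62°
edge 0: e_0 = (-0.72, -2.07);  n_0 = (-0.9445, +0.3285)
edge 2: e_2 = (+1.98, -0.78);  n_2 = (-0.3665, -0.9304)
∠(n_0, n_2) = 87.68°
δ = |180° − 87.68°| = 92.32°
92.32° > 2α = 57.62°  →  invalid

δ = 92.32°, invalid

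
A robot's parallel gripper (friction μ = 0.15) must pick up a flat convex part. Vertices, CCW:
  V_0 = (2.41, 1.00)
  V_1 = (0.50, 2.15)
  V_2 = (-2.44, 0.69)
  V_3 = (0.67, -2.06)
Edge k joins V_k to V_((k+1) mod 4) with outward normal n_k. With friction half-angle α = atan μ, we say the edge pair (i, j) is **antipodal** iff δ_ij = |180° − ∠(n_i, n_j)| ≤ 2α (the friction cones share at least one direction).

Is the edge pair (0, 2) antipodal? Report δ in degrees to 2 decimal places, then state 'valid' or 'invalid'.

α = atan 0.15 = 8.53°;  2α = 17.06°
edge 0: e_0 = (-1.91, +1.15);  n_0 = (+0.5158, +0.8567)
edge 2: e_2 = (+3.11, -2.75);  n_2 = (-0.6624, -0.7491)
∠(n_0, n_2) = 169.57°
δ = |180° − 169.57°| = 10.43°
10.43° ≤ 2α = 17.06°  →  valid

δ = 10.43°, valid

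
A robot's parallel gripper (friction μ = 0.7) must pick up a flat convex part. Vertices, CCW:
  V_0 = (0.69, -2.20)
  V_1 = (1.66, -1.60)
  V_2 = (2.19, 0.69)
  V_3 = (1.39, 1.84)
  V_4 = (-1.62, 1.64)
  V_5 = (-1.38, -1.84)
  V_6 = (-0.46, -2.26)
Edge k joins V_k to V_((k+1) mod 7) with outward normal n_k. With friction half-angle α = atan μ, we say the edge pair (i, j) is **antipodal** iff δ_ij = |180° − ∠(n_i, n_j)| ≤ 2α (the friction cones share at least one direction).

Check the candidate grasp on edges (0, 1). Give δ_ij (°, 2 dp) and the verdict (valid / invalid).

δ = 134.77°, invalid

α = atan 0.7 = 34.99°;  2α = 69.98°
edge 0: e_0 = (+0.97, +0.60);  n_0 = (+0.5261, -0.8505)
edge 1: e_1 = (+0.53, +2.29);  n_1 = (+0.9742, -0.2255)
∠(n_0, n_1) = 45.23°
δ = |180° − 45.23°| = 134.77°
134.77° > 2α = 69.98°  →  invalid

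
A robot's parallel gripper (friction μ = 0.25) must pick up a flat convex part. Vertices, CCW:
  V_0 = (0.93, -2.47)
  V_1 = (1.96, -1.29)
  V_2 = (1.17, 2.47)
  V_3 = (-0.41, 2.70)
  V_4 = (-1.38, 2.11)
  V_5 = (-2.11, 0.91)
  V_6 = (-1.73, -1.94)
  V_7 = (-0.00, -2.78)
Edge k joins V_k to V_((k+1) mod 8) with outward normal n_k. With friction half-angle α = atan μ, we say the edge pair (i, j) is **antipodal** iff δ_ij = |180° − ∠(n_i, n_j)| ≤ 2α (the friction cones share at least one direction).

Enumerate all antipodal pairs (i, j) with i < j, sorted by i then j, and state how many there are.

count = 6; pairs: (0,3), (0,4), (1,5), (2,6), (2,7), (3,7)

α = atan 0.25 = 14.04°;  2α = 28.07°
n_0 = (+0.7534, -0.6576)
n_1 = (+0.9786, +0.2056)
n_2 = (+0.1441, +0.9896)
n_3 = (-0.5197, +0.8544)
n_4 = (-0.8543, +0.5197)
n_5 = (-0.9912, -0.1322)
n_6 = (-0.4368, -0.8996)
n_7 = (+0.3162, -0.9487)
  (0,1): δ = 127.02°  ·
  (0,2): δ = 57.17°  ·
  (0,3): δ = 17.57°  ✓
  (0,4): δ = 9.80°  ✓
  (0,5): δ = 48.71°  ·
  (0,6): δ = 105.22°  ·
  (0,7): δ = 149.55°  ·
  (1,2): δ = 110.15°  ·
  (1,3): δ = 70.56°  ·
  (1,4): δ = 43.18°  ·
  (1,5): δ = 4.27°  ✓
  (1,6): δ = 52.24°  ·
  (1,7): δ = 96.57°  ·
  (2,3): δ = 140.41°  ·
  (2,4): δ = 113.03°  ·
  (2,5): δ = 74.12°  ·
  (2,6): δ = 17.62°  ✓
  (2,7): δ = 26.72°  ✓
  (3,4): δ = 152.62°  ·
  (3,5): δ = 113.72°  ·
  (3,6): δ = 57.21°  ·
  (3,7): δ = 12.88°  ✓
  (4,5): δ = 141.09°  ·
  (4,6): δ = 84.59°  ·
  (4,7): δ = 40.25°  ·
  (5,6): δ = 123.49°  ·
  (5,7): δ = 79.16°  ·
  (6,7): δ = 135.67°  ·
antipodal pairs: 6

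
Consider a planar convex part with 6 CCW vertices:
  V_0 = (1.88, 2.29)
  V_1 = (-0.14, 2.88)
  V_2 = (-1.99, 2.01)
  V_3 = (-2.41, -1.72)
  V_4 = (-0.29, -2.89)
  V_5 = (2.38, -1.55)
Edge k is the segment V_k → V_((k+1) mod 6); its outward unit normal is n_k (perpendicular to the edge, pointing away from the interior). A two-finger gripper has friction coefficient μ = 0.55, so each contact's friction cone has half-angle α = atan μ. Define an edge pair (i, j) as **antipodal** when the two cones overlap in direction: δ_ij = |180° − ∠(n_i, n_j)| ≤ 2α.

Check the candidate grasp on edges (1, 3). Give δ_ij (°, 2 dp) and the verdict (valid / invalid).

δ = 54.08°, valid

α = atan 0.55 = 28.81°;  2α = 57.62°
edge 1: e_1 = (-1.85, -0.87);  n_1 = (-0.4256, +0.9049)
edge 3: e_3 = (+2.12, -1.17);  n_3 = (-0.4832, -0.8755)
∠(n_1, n_3) = 125.92°
δ = |180° − 125.92°| = 54.08°
54.08° ≤ 2α = 57.62°  →  valid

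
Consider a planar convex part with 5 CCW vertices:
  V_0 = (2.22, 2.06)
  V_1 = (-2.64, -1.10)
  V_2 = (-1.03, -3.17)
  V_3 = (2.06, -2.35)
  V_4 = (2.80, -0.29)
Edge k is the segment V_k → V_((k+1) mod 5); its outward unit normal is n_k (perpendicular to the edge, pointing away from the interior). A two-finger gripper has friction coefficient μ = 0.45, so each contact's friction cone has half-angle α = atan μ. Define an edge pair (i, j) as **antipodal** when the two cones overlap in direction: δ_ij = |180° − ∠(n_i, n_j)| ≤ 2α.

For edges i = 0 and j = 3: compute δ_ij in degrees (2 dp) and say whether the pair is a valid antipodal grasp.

α = atan 0.45 = 24.23°;  2α = 48.46°
edge 0: e_0 = (-4.86, -3.16);  n_0 = (-0.5451, +0.8384)
edge 3: e_3 = (+0.74, +2.06);  n_3 = (+0.9411, -0.3381)
∠(n_0, n_3) = 142.79°
δ = |180° − 142.79°| = 37.21°
37.21° ≤ 2α = 48.46°  →  valid

δ = 37.21°, valid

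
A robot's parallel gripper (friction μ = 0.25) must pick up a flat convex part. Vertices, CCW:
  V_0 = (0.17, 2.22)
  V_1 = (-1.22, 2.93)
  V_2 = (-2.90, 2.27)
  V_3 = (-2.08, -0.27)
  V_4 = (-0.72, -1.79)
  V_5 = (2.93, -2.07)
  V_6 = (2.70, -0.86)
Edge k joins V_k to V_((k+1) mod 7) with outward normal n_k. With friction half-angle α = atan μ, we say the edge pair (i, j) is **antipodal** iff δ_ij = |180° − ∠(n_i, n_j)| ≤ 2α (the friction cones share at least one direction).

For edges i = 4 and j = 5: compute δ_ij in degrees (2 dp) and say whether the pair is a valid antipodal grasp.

α = atan 0.25 = 14.04°;  2α = 28.07°
edge 4: e_4 = (+3.65, -0.28);  n_4 = (-0.0765, -0.9971)
edge 5: e_5 = (-0.23, +1.21);  n_5 = (+0.9824, +0.1867)
∠(n_4, n_5) = 105.15°
δ = |180° − 105.15°| = 74.85°
74.85° > 2α = 28.07°  →  invalid

δ = 74.85°, invalid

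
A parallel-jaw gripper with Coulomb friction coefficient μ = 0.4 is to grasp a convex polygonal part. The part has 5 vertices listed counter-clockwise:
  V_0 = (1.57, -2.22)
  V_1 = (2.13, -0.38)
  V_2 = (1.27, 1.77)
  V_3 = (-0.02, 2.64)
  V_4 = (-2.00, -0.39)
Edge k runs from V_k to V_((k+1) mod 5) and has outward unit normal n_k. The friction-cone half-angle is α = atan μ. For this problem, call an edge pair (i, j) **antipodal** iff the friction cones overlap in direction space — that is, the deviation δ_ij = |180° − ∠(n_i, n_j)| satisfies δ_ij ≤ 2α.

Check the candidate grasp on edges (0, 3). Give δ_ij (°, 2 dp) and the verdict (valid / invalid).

α = atan 0.4 = 21.80°;  2α = 43.60°
edge 0: e_0 = (+0.56, +1.84);  n_0 = (+0.9567, -0.2912)
edge 3: e_3 = (-1.98, -3.03);  n_3 = (-0.8371, +0.5470)
∠(n_0, n_3) = 163.76°
δ = |180° − 163.76°| = 16.24°
16.24° ≤ 2α = 43.60°  →  valid

δ = 16.24°, valid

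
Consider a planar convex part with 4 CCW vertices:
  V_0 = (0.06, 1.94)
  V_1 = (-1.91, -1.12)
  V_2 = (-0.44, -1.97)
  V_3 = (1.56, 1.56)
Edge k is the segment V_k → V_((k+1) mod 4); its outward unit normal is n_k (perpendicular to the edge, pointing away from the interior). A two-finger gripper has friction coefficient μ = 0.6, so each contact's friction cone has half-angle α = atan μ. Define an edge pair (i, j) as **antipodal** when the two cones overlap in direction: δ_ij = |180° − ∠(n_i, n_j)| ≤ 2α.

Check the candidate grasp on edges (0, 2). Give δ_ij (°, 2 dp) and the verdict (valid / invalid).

α = atan 0.6 = 30.96°;  2α = 61.93°
edge 0: e_0 = (-1.97, -3.06);  n_0 = (-0.8408, +0.5413)
edge 2: e_2 = (+2.00, +3.53);  n_2 = (+0.8701, -0.4930)
∠(n_0, n_2) = 176.76°
δ = |180° − 176.76°| = 3.24°
3.24° ≤ 2α = 61.93°  →  valid

δ = 3.24°, valid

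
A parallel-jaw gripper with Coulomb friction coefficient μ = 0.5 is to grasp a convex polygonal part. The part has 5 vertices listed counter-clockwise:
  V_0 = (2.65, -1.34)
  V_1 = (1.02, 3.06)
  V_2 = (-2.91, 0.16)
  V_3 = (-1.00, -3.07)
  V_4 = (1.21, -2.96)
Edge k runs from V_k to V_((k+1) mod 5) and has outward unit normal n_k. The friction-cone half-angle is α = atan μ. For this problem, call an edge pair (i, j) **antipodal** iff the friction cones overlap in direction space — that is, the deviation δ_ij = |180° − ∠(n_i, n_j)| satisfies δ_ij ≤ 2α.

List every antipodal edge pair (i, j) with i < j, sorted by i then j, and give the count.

α = atan 0.5 = 26.57°;  2α = 53.13°
n_0 = (+0.9377, +0.3474)
n_1 = (-0.5938, +0.8046)
n_2 = (-0.8608, -0.5090)
n_3 = (+0.0497, -0.9988)
n_4 = (+0.7474, -0.6644)
  (0,1): δ = 73.90°  ·
  (0,2): δ = 10.27°  ✓
  (0,3): δ = 72.52°  ·
  (0,4): δ = 118.04°  ·
  (1,2): δ = 95.83°  ·
  (1,3): δ = 33.57°  ✓
  (1,4): δ = 11.94°  ✓
  (2,3): δ = 117.75°  ·
  (2,4): δ = 72.23°  ·
  (3,4): δ = 134.48°  ·
antipodal pairs: 3

count = 3; pairs: (0,2), (1,3), (1,4)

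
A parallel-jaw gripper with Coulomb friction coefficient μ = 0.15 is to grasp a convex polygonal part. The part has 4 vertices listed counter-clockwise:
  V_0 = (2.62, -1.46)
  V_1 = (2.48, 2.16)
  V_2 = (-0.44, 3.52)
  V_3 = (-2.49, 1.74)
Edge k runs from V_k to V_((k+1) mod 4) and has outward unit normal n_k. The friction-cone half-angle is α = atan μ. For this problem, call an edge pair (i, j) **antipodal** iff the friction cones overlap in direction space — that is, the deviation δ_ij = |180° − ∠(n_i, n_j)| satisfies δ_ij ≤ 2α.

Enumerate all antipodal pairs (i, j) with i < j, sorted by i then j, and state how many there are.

α = atan 0.15 = 8.53°;  2α = 17.06°
n_0 = (+0.9993, +0.0386)
n_1 = (+0.4222, +0.9065)
n_2 = (-0.6556, +0.7551)
n_3 = (-0.5307, -0.8475)
  (0,1): δ = 117.19°  ·
  (0,2): δ = 51.25°  ·
  (0,3): δ = 55.73°  ·
  (1,2): δ = 114.06°  ·
  (1,3): δ = 7.08°  ✓
  (2,3): δ = 73.02°  ·
antipodal pairs: 1

count = 1; pairs: (1,3)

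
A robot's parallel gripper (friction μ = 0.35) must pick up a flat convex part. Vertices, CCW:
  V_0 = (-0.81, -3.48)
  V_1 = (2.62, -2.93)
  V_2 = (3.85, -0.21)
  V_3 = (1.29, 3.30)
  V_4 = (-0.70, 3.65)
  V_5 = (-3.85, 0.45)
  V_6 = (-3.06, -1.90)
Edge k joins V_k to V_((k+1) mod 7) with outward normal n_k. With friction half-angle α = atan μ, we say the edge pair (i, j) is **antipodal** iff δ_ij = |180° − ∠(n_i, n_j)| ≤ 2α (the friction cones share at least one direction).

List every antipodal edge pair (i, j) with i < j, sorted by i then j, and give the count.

α = atan 0.35 = 19.29°;  2α = 38.58°
n_0 = (+0.1583, -0.9874)
n_1 = (+0.9112, -0.4120)
n_2 = (+0.8079, +0.5893)
n_3 = (+0.1732, +0.9849)
n_4 = (-0.7127, +0.7015)
n_5 = (-0.9479, -0.3186)
n_6 = (-0.5747, -0.8184)
  (0,1): δ = 123.44°  ·
  (0,2): δ = 63.00°  ·
  (0,3): δ = 19.08°  ✓
  (0,4): δ = 36.34°  ✓
  (0,5): δ = 99.47°  ·
  (0,6): δ = 135.81°  ·
  (1,2): δ = 119.56°  ·
  (1,3): δ = 75.64°  ·
  (1,4): δ = 20.22°  ✓
  (1,5): δ = 42.91°  ·
  (1,6): δ = 79.26°  ·
  (2,3): δ = 136.08°  ·
  (2,4): δ = 80.65°  ·
  (2,5): δ = 17.52°  ✓
  (2,6): δ = 18.82°  ✓
  (3,4): δ = 124.57°  ·
  (3,5): δ = 61.44°  ·
  (3,6): δ = 25.10°  ✓
  (4,5): δ = 116.87°  ·
  (4,6): δ = 80.53°  ·
  (5,6): δ = 143.66°  ·
antipodal pairs: 6

count = 6; pairs: (0,3), (0,4), (1,4), (2,5), (2,6), (3,6)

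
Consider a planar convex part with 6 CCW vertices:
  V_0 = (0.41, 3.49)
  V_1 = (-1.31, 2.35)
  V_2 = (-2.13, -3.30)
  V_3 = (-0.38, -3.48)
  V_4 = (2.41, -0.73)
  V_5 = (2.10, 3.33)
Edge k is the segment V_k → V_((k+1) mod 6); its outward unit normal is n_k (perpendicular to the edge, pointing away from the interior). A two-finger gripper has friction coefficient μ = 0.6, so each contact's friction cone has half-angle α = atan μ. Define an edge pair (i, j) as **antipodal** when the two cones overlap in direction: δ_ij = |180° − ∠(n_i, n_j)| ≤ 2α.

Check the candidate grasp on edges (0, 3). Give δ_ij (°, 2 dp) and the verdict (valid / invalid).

δ = 11.05°, valid

α = atan 0.6 = 30.96°;  2α = 61.93°
edge 0: e_0 = (-1.72, -1.14);  n_0 = (-0.5525, +0.8335)
edge 3: e_3 = (+2.79, +2.75);  n_3 = (+0.7020, -0.7122)
∠(n_0, n_3) = 168.95°
δ = |180° − 168.95°| = 11.05°
11.05° ≤ 2α = 61.93°  →  valid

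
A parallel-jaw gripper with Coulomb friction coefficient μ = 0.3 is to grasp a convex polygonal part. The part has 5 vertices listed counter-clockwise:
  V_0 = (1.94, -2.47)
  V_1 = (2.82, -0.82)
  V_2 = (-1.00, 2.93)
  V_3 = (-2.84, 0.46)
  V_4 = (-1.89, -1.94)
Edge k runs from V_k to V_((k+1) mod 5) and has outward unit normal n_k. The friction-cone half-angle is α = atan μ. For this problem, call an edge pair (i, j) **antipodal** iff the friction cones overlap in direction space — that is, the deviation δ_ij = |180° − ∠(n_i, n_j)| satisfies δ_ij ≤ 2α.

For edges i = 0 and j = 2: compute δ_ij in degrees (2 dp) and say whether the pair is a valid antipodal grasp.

α = atan 0.3 = 16.70°;  2α = 33.40°
edge 0: e_0 = (+0.88, +1.65);  n_0 = (+0.8824, -0.4706)
edge 2: e_2 = (-1.84, -2.47);  n_2 = (-0.8019, +0.5974)
∠(n_0, n_2) = 171.39°
δ = |180° − 171.39°| = 8.61°
8.61° ≤ 2α = 33.40°  →  valid

δ = 8.61°, valid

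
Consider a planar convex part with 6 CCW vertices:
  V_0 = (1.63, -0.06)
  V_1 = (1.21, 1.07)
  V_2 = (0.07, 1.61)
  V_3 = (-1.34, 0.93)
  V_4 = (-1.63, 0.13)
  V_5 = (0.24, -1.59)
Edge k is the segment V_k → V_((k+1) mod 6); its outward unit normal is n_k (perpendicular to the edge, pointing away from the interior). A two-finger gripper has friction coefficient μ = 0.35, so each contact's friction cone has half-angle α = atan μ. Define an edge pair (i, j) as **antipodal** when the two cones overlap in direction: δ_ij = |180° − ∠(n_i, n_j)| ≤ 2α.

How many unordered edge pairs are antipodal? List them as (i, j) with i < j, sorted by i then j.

α = atan 0.35 = 19.29°;  2α = 38.58°
n_0 = (+0.9373, +0.3484)
n_1 = (+0.4281, +0.9037)
n_2 = (-0.4344, +0.9007)
n_3 = (-0.9401, +0.3408)
n_4 = (-0.6770, -0.7360)
n_5 = (+0.7402, -0.6724)
  (0,1): δ = 135.74°  ·
  (0,2): δ = 84.64°  ·
  (0,3): δ = 40.31°  ·
  (0,4): δ = 27.00°  ✓
  (0,5): δ = 117.36°  ·
  (1,2): δ = 128.91°  ·
  (1,3): δ = 84.58°  ·
  (1,4): δ = 17.26°  ✓
  (1,5): δ = 73.09°  ·
  (2,3): δ = 135.67°  ·
  (2,4): δ = 68.35°  ·
  (2,5): δ = 22.00°  ✓
  (3,4): δ = 112.68°  ·
  (3,5): δ = 22.33°  ✓
  (4,5): δ = 89.65°  ·
antipodal pairs: 4

count = 4; pairs: (0,4), (1,4), (2,5), (3,5)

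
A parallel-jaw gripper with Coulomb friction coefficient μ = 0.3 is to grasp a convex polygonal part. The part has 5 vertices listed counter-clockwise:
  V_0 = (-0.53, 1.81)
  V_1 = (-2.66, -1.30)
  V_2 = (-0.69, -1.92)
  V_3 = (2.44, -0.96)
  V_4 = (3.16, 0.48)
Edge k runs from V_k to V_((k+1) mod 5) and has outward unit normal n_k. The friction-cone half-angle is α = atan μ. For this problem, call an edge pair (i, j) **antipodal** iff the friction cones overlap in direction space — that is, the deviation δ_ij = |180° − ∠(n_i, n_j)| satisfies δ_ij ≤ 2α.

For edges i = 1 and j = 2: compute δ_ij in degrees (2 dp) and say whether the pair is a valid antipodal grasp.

α = atan 0.3 = 16.70°;  2α = 33.40°
edge 1: e_1 = (+1.97, -0.62);  n_1 = (-0.3002, -0.9539)
edge 2: e_2 = (+3.13, +0.96);  n_2 = (+0.2932, -0.9560)
∠(n_1, n_2) = 34.52°
δ = |180° − 34.52°| = 145.48°
145.48° > 2α = 33.40°  →  invalid

δ = 145.48°, invalid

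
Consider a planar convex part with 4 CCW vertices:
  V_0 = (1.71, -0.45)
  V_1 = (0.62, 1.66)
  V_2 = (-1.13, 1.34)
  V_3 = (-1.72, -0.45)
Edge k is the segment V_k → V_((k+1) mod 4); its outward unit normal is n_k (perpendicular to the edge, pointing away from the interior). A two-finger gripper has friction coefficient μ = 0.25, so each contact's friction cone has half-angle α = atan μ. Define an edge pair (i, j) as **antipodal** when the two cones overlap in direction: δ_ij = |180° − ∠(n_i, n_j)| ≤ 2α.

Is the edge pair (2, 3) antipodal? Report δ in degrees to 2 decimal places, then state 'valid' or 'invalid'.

δ = 71.76°, invalid

α = atan 0.25 = 14.04°;  2α = 28.07°
edge 2: e_2 = (-0.59, -1.79);  n_2 = (-0.9497, +0.3130)
edge 3: e_3 = (+3.43, +0.00);  n_3 = (+0.0000, -1.0000)
∠(n_2, n_3) = 108.24°
δ = |180° − 108.24°| = 71.76°
71.76° > 2α = 28.07°  →  invalid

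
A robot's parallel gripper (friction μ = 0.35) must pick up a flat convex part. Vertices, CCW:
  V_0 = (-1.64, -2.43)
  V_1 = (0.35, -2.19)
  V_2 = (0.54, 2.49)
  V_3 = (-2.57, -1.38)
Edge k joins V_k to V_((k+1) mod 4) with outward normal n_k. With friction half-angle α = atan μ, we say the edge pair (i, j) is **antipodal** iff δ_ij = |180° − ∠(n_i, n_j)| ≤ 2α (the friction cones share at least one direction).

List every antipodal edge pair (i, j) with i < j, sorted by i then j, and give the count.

α = atan 0.35 = 19.29°;  2α = 38.58°
n_0 = (+0.1197, -0.9928)
n_1 = (+0.9992, -0.0406)
n_2 = (-0.7795, +0.6264)
n_3 = (-0.7486, -0.6630)
  (0,1): δ = 99.20°  ·
  (0,2): δ = 44.34°  ·
  (0,3): δ = 124.65°  ·
  (1,2): δ = 36.46°  ✓
  (1,3): δ = 43.86°  ·
  (2,3): δ = 99.68°  ·
antipodal pairs: 1

count = 1; pairs: (1,2)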